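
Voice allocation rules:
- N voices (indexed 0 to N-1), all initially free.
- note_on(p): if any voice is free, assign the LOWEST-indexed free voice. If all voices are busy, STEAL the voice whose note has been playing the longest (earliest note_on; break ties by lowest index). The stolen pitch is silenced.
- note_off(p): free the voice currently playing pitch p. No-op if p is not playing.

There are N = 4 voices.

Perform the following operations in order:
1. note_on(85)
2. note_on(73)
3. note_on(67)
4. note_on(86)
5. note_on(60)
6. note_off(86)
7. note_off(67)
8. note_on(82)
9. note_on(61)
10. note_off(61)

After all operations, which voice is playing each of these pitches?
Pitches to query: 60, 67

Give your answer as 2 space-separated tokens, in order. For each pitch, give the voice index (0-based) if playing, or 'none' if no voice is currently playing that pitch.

Answer: 0 none

Derivation:
Op 1: note_on(85): voice 0 is free -> assigned | voices=[85 - - -]
Op 2: note_on(73): voice 1 is free -> assigned | voices=[85 73 - -]
Op 3: note_on(67): voice 2 is free -> assigned | voices=[85 73 67 -]
Op 4: note_on(86): voice 3 is free -> assigned | voices=[85 73 67 86]
Op 5: note_on(60): all voices busy, STEAL voice 0 (pitch 85, oldest) -> assign | voices=[60 73 67 86]
Op 6: note_off(86): free voice 3 | voices=[60 73 67 -]
Op 7: note_off(67): free voice 2 | voices=[60 73 - -]
Op 8: note_on(82): voice 2 is free -> assigned | voices=[60 73 82 -]
Op 9: note_on(61): voice 3 is free -> assigned | voices=[60 73 82 61]
Op 10: note_off(61): free voice 3 | voices=[60 73 82 -]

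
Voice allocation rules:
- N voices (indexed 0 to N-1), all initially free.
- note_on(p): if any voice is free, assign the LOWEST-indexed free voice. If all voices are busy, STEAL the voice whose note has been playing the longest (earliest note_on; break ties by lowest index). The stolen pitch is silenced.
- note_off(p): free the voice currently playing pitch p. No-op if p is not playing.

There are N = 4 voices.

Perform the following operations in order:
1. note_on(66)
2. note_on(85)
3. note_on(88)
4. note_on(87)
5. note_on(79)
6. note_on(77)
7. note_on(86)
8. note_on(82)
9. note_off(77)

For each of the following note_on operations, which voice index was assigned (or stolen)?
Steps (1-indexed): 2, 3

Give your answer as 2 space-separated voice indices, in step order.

Op 1: note_on(66): voice 0 is free -> assigned | voices=[66 - - -]
Op 2: note_on(85): voice 1 is free -> assigned | voices=[66 85 - -]
Op 3: note_on(88): voice 2 is free -> assigned | voices=[66 85 88 -]
Op 4: note_on(87): voice 3 is free -> assigned | voices=[66 85 88 87]
Op 5: note_on(79): all voices busy, STEAL voice 0 (pitch 66, oldest) -> assign | voices=[79 85 88 87]
Op 6: note_on(77): all voices busy, STEAL voice 1 (pitch 85, oldest) -> assign | voices=[79 77 88 87]
Op 7: note_on(86): all voices busy, STEAL voice 2 (pitch 88, oldest) -> assign | voices=[79 77 86 87]
Op 8: note_on(82): all voices busy, STEAL voice 3 (pitch 87, oldest) -> assign | voices=[79 77 86 82]
Op 9: note_off(77): free voice 1 | voices=[79 - 86 82]

Answer: 1 2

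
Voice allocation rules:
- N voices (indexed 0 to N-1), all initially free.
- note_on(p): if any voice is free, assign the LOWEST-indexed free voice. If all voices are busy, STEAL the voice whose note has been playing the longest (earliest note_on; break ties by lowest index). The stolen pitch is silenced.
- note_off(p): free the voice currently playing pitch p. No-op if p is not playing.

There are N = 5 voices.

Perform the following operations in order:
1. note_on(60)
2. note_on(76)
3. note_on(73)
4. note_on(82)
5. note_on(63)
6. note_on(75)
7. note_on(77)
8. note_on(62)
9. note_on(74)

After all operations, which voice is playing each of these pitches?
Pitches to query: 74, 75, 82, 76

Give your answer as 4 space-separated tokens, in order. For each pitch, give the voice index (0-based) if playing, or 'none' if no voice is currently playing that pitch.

Op 1: note_on(60): voice 0 is free -> assigned | voices=[60 - - - -]
Op 2: note_on(76): voice 1 is free -> assigned | voices=[60 76 - - -]
Op 3: note_on(73): voice 2 is free -> assigned | voices=[60 76 73 - -]
Op 4: note_on(82): voice 3 is free -> assigned | voices=[60 76 73 82 -]
Op 5: note_on(63): voice 4 is free -> assigned | voices=[60 76 73 82 63]
Op 6: note_on(75): all voices busy, STEAL voice 0 (pitch 60, oldest) -> assign | voices=[75 76 73 82 63]
Op 7: note_on(77): all voices busy, STEAL voice 1 (pitch 76, oldest) -> assign | voices=[75 77 73 82 63]
Op 8: note_on(62): all voices busy, STEAL voice 2 (pitch 73, oldest) -> assign | voices=[75 77 62 82 63]
Op 9: note_on(74): all voices busy, STEAL voice 3 (pitch 82, oldest) -> assign | voices=[75 77 62 74 63]

Answer: 3 0 none none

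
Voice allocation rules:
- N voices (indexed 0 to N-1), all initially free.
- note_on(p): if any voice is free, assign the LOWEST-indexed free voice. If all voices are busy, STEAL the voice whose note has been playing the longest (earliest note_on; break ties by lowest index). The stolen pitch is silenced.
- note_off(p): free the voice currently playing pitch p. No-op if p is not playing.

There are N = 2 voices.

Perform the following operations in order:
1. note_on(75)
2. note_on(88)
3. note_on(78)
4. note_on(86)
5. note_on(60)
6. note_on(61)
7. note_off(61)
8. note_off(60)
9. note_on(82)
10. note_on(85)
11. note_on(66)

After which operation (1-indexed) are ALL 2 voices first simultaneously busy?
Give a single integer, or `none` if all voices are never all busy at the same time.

Op 1: note_on(75): voice 0 is free -> assigned | voices=[75 -]
Op 2: note_on(88): voice 1 is free -> assigned | voices=[75 88]
Op 3: note_on(78): all voices busy, STEAL voice 0 (pitch 75, oldest) -> assign | voices=[78 88]
Op 4: note_on(86): all voices busy, STEAL voice 1 (pitch 88, oldest) -> assign | voices=[78 86]
Op 5: note_on(60): all voices busy, STEAL voice 0 (pitch 78, oldest) -> assign | voices=[60 86]
Op 6: note_on(61): all voices busy, STEAL voice 1 (pitch 86, oldest) -> assign | voices=[60 61]
Op 7: note_off(61): free voice 1 | voices=[60 -]
Op 8: note_off(60): free voice 0 | voices=[- -]
Op 9: note_on(82): voice 0 is free -> assigned | voices=[82 -]
Op 10: note_on(85): voice 1 is free -> assigned | voices=[82 85]
Op 11: note_on(66): all voices busy, STEAL voice 0 (pitch 82, oldest) -> assign | voices=[66 85]

Answer: 2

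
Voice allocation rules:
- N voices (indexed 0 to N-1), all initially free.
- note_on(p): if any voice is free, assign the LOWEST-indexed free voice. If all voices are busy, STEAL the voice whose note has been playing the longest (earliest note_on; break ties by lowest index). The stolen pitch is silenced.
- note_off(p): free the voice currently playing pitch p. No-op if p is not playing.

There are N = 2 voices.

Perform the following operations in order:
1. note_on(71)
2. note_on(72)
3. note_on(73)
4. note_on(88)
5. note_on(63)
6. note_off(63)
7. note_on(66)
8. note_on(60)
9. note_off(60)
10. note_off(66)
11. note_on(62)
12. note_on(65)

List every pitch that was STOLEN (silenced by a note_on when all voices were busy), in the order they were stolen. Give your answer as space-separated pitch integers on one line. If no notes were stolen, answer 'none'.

Answer: 71 72 73 88

Derivation:
Op 1: note_on(71): voice 0 is free -> assigned | voices=[71 -]
Op 2: note_on(72): voice 1 is free -> assigned | voices=[71 72]
Op 3: note_on(73): all voices busy, STEAL voice 0 (pitch 71, oldest) -> assign | voices=[73 72]
Op 4: note_on(88): all voices busy, STEAL voice 1 (pitch 72, oldest) -> assign | voices=[73 88]
Op 5: note_on(63): all voices busy, STEAL voice 0 (pitch 73, oldest) -> assign | voices=[63 88]
Op 6: note_off(63): free voice 0 | voices=[- 88]
Op 7: note_on(66): voice 0 is free -> assigned | voices=[66 88]
Op 8: note_on(60): all voices busy, STEAL voice 1 (pitch 88, oldest) -> assign | voices=[66 60]
Op 9: note_off(60): free voice 1 | voices=[66 -]
Op 10: note_off(66): free voice 0 | voices=[- -]
Op 11: note_on(62): voice 0 is free -> assigned | voices=[62 -]
Op 12: note_on(65): voice 1 is free -> assigned | voices=[62 65]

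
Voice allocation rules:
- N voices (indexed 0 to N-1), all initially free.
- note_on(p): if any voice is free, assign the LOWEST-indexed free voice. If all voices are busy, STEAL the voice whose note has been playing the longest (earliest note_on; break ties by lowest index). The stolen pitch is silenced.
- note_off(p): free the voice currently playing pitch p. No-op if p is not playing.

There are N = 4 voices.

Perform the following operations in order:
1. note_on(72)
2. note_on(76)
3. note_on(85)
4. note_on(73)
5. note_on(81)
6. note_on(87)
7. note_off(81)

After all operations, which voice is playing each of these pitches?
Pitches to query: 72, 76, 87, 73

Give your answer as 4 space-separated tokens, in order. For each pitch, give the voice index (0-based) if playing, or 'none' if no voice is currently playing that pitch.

Op 1: note_on(72): voice 0 is free -> assigned | voices=[72 - - -]
Op 2: note_on(76): voice 1 is free -> assigned | voices=[72 76 - -]
Op 3: note_on(85): voice 2 is free -> assigned | voices=[72 76 85 -]
Op 4: note_on(73): voice 3 is free -> assigned | voices=[72 76 85 73]
Op 5: note_on(81): all voices busy, STEAL voice 0 (pitch 72, oldest) -> assign | voices=[81 76 85 73]
Op 6: note_on(87): all voices busy, STEAL voice 1 (pitch 76, oldest) -> assign | voices=[81 87 85 73]
Op 7: note_off(81): free voice 0 | voices=[- 87 85 73]

Answer: none none 1 3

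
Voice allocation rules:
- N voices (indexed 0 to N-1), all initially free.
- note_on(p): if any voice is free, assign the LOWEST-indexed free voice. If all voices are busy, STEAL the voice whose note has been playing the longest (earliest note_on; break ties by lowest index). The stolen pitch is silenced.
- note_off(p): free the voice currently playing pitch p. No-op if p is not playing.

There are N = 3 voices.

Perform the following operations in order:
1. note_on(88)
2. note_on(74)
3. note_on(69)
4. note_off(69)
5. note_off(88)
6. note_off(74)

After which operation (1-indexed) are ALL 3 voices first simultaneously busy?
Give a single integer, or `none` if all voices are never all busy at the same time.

Op 1: note_on(88): voice 0 is free -> assigned | voices=[88 - -]
Op 2: note_on(74): voice 1 is free -> assigned | voices=[88 74 -]
Op 3: note_on(69): voice 2 is free -> assigned | voices=[88 74 69]
Op 4: note_off(69): free voice 2 | voices=[88 74 -]
Op 5: note_off(88): free voice 0 | voices=[- 74 -]
Op 6: note_off(74): free voice 1 | voices=[- - -]

Answer: 3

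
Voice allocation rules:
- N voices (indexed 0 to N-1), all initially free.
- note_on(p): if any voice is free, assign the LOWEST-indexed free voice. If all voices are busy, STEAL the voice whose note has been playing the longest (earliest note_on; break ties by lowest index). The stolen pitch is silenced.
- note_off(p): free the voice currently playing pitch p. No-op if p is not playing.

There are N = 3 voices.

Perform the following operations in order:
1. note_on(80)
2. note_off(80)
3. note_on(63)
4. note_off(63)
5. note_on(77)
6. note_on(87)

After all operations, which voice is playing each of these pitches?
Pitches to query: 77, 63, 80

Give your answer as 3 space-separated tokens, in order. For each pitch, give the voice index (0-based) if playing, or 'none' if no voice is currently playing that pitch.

Answer: 0 none none

Derivation:
Op 1: note_on(80): voice 0 is free -> assigned | voices=[80 - -]
Op 2: note_off(80): free voice 0 | voices=[- - -]
Op 3: note_on(63): voice 0 is free -> assigned | voices=[63 - -]
Op 4: note_off(63): free voice 0 | voices=[- - -]
Op 5: note_on(77): voice 0 is free -> assigned | voices=[77 - -]
Op 6: note_on(87): voice 1 is free -> assigned | voices=[77 87 -]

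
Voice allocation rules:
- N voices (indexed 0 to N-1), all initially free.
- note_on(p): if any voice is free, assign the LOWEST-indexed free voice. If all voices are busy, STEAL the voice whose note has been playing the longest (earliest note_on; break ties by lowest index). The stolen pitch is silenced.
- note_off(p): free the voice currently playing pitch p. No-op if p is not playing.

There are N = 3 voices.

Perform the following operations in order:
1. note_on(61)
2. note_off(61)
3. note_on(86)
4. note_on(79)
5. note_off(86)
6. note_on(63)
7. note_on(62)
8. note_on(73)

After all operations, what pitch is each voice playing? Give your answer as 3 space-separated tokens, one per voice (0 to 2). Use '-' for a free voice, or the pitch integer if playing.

Answer: 63 73 62

Derivation:
Op 1: note_on(61): voice 0 is free -> assigned | voices=[61 - -]
Op 2: note_off(61): free voice 0 | voices=[- - -]
Op 3: note_on(86): voice 0 is free -> assigned | voices=[86 - -]
Op 4: note_on(79): voice 1 is free -> assigned | voices=[86 79 -]
Op 5: note_off(86): free voice 0 | voices=[- 79 -]
Op 6: note_on(63): voice 0 is free -> assigned | voices=[63 79 -]
Op 7: note_on(62): voice 2 is free -> assigned | voices=[63 79 62]
Op 8: note_on(73): all voices busy, STEAL voice 1 (pitch 79, oldest) -> assign | voices=[63 73 62]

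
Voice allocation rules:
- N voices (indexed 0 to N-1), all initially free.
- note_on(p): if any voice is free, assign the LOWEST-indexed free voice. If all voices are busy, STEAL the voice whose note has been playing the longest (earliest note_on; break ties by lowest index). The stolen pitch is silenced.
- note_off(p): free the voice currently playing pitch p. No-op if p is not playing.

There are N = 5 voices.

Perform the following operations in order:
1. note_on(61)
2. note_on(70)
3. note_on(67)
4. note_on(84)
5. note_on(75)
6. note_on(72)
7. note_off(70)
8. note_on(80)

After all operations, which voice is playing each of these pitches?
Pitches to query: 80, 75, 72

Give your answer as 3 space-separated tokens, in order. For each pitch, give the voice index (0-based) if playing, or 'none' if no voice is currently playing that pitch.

Op 1: note_on(61): voice 0 is free -> assigned | voices=[61 - - - -]
Op 2: note_on(70): voice 1 is free -> assigned | voices=[61 70 - - -]
Op 3: note_on(67): voice 2 is free -> assigned | voices=[61 70 67 - -]
Op 4: note_on(84): voice 3 is free -> assigned | voices=[61 70 67 84 -]
Op 5: note_on(75): voice 4 is free -> assigned | voices=[61 70 67 84 75]
Op 6: note_on(72): all voices busy, STEAL voice 0 (pitch 61, oldest) -> assign | voices=[72 70 67 84 75]
Op 7: note_off(70): free voice 1 | voices=[72 - 67 84 75]
Op 8: note_on(80): voice 1 is free -> assigned | voices=[72 80 67 84 75]

Answer: 1 4 0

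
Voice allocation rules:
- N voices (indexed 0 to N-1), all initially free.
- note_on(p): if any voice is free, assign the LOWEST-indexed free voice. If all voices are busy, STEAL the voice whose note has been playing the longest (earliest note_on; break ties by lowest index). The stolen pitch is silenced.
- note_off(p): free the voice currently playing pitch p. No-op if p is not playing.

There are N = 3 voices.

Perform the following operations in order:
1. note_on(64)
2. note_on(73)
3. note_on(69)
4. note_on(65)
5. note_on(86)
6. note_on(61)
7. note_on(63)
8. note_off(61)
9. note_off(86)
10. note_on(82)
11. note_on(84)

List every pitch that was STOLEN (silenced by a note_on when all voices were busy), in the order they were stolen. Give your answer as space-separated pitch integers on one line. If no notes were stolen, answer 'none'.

Answer: 64 73 69 65

Derivation:
Op 1: note_on(64): voice 0 is free -> assigned | voices=[64 - -]
Op 2: note_on(73): voice 1 is free -> assigned | voices=[64 73 -]
Op 3: note_on(69): voice 2 is free -> assigned | voices=[64 73 69]
Op 4: note_on(65): all voices busy, STEAL voice 0 (pitch 64, oldest) -> assign | voices=[65 73 69]
Op 5: note_on(86): all voices busy, STEAL voice 1 (pitch 73, oldest) -> assign | voices=[65 86 69]
Op 6: note_on(61): all voices busy, STEAL voice 2 (pitch 69, oldest) -> assign | voices=[65 86 61]
Op 7: note_on(63): all voices busy, STEAL voice 0 (pitch 65, oldest) -> assign | voices=[63 86 61]
Op 8: note_off(61): free voice 2 | voices=[63 86 -]
Op 9: note_off(86): free voice 1 | voices=[63 - -]
Op 10: note_on(82): voice 1 is free -> assigned | voices=[63 82 -]
Op 11: note_on(84): voice 2 is free -> assigned | voices=[63 82 84]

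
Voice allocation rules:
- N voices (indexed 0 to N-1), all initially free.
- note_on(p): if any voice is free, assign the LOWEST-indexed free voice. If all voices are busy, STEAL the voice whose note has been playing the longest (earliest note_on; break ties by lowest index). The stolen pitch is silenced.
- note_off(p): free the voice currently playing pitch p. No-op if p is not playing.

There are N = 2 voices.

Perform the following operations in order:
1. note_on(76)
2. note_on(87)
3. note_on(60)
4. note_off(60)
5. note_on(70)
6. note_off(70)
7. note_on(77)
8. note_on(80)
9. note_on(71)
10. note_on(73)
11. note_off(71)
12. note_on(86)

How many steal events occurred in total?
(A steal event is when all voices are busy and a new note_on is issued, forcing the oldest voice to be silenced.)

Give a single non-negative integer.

Answer: 4

Derivation:
Op 1: note_on(76): voice 0 is free -> assigned | voices=[76 -]
Op 2: note_on(87): voice 1 is free -> assigned | voices=[76 87]
Op 3: note_on(60): all voices busy, STEAL voice 0 (pitch 76, oldest) -> assign | voices=[60 87]
Op 4: note_off(60): free voice 0 | voices=[- 87]
Op 5: note_on(70): voice 0 is free -> assigned | voices=[70 87]
Op 6: note_off(70): free voice 0 | voices=[- 87]
Op 7: note_on(77): voice 0 is free -> assigned | voices=[77 87]
Op 8: note_on(80): all voices busy, STEAL voice 1 (pitch 87, oldest) -> assign | voices=[77 80]
Op 9: note_on(71): all voices busy, STEAL voice 0 (pitch 77, oldest) -> assign | voices=[71 80]
Op 10: note_on(73): all voices busy, STEAL voice 1 (pitch 80, oldest) -> assign | voices=[71 73]
Op 11: note_off(71): free voice 0 | voices=[- 73]
Op 12: note_on(86): voice 0 is free -> assigned | voices=[86 73]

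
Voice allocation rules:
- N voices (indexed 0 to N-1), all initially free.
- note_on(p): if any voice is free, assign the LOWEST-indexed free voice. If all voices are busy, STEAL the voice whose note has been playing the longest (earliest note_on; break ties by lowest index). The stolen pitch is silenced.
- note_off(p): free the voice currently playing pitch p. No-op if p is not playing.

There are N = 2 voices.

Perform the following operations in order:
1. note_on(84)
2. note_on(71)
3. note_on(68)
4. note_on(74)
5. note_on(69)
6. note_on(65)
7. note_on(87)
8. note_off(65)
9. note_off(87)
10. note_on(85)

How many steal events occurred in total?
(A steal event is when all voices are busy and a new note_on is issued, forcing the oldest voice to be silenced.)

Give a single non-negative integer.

Op 1: note_on(84): voice 0 is free -> assigned | voices=[84 -]
Op 2: note_on(71): voice 1 is free -> assigned | voices=[84 71]
Op 3: note_on(68): all voices busy, STEAL voice 0 (pitch 84, oldest) -> assign | voices=[68 71]
Op 4: note_on(74): all voices busy, STEAL voice 1 (pitch 71, oldest) -> assign | voices=[68 74]
Op 5: note_on(69): all voices busy, STEAL voice 0 (pitch 68, oldest) -> assign | voices=[69 74]
Op 6: note_on(65): all voices busy, STEAL voice 1 (pitch 74, oldest) -> assign | voices=[69 65]
Op 7: note_on(87): all voices busy, STEAL voice 0 (pitch 69, oldest) -> assign | voices=[87 65]
Op 8: note_off(65): free voice 1 | voices=[87 -]
Op 9: note_off(87): free voice 0 | voices=[- -]
Op 10: note_on(85): voice 0 is free -> assigned | voices=[85 -]

Answer: 5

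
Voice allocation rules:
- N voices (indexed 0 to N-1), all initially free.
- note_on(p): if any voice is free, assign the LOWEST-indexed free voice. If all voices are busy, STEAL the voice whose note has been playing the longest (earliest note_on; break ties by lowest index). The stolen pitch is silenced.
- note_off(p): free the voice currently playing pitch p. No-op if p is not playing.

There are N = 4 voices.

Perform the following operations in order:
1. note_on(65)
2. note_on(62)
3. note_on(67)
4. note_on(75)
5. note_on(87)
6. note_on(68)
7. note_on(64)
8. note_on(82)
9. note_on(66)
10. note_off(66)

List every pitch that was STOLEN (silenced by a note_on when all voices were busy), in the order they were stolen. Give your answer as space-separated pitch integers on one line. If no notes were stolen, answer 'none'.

Op 1: note_on(65): voice 0 is free -> assigned | voices=[65 - - -]
Op 2: note_on(62): voice 1 is free -> assigned | voices=[65 62 - -]
Op 3: note_on(67): voice 2 is free -> assigned | voices=[65 62 67 -]
Op 4: note_on(75): voice 3 is free -> assigned | voices=[65 62 67 75]
Op 5: note_on(87): all voices busy, STEAL voice 0 (pitch 65, oldest) -> assign | voices=[87 62 67 75]
Op 6: note_on(68): all voices busy, STEAL voice 1 (pitch 62, oldest) -> assign | voices=[87 68 67 75]
Op 7: note_on(64): all voices busy, STEAL voice 2 (pitch 67, oldest) -> assign | voices=[87 68 64 75]
Op 8: note_on(82): all voices busy, STEAL voice 3 (pitch 75, oldest) -> assign | voices=[87 68 64 82]
Op 9: note_on(66): all voices busy, STEAL voice 0 (pitch 87, oldest) -> assign | voices=[66 68 64 82]
Op 10: note_off(66): free voice 0 | voices=[- 68 64 82]

Answer: 65 62 67 75 87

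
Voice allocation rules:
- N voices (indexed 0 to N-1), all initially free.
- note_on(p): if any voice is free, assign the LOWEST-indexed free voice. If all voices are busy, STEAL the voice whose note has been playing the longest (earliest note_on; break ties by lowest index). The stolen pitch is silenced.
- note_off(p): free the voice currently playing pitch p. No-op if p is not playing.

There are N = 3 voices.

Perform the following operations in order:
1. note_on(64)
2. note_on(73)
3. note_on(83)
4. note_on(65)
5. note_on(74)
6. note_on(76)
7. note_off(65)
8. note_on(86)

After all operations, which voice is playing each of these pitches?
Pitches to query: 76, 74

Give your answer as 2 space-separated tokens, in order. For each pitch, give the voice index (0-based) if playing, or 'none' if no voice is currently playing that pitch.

Answer: 2 1

Derivation:
Op 1: note_on(64): voice 0 is free -> assigned | voices=[64 - -]
Op 2: note_on(73): voice 1 is free -> assigned | voices=[64 73 -]
Op 3: note_on(83): voice 2 is free -> assigned | voices=[64 73 83]
Op 4: note_on(65): all voices busy, STEAL voice 0 (pitch 64, oldest) -> assign | voices=[65 73 83]
Op 5: note_on(74): all voices busy, STEAL voice 1 (pitch 73, oldest) -> assign | voices=[65 74 83]
Op 6: note_on(76): all voices busy, STEAL voice 2 (pitch 83, oldest) -> assign | voices=[65 74 76]
Op 7: note_off(65): free voice 0 | voices=[- 74 76]
Op 8: note_on(86): voice 0 is free -> assigned | voices=[86 74 76]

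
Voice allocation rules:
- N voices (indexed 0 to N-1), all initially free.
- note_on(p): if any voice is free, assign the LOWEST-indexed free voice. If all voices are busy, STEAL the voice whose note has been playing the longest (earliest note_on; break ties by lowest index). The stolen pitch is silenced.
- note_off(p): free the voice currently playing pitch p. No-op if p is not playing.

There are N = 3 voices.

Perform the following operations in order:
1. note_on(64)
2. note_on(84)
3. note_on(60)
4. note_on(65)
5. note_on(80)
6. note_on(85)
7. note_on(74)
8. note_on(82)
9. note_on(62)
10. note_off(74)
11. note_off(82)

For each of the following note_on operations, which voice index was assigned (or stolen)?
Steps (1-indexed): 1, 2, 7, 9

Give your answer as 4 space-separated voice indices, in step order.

Answer: 0 1 0 2

Derivation:
Op 1: note_on(64): voice 0 is free -> assigned | voices=[64 - -]
Op 2: note_on(84): voice 1 is free -> assigned | voices=[64 84 -]
Op 3: note_on(60): voice 2 is free -> assigned | voices=[64 84 60]
Op 4: note_on(65): all voices busy, STEAL voice 0 (pitch 64, oldest) -> assign | voices=[65 84 60]
Op 5: note_on(80): all voices busy, STEAL voice 1 (pitch 84, oldest) -> assign | voices=[65 80 60]
Op 6: note_on(85): all voices busy, STEAL voice 2 (pitch 60, oldest) -> assign | voices=[65 80 85]
Op 7: note_on(74): all voices busy, STEAL voice 0 (pitch 65, oldest) -> assign | voices=[74 80 85]
Op 8: note_on(82): all voices busy, STEAL voice 1 (pitch 80, oldest) -> assign | voices=[74 82 85]
Op 9: note_on(62): all voices busy, STEAL voice 2 (pitch 85, oldest) -> assign | voices=[74 82 62]
Op 10: note_off(74): free voice 0 | voices=[- 82 62]
Op 11: note_off(82): free voice 1 | voices=[- - 62]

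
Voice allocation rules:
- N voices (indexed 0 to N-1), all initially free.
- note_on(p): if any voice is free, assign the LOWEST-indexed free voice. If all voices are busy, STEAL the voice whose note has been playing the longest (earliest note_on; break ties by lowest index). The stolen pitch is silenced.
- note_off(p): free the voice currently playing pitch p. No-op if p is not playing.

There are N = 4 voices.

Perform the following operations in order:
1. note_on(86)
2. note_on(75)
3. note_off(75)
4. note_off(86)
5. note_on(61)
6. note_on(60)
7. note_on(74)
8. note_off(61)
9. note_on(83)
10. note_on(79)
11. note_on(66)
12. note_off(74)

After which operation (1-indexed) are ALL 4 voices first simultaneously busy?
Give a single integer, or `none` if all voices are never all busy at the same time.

Answer: 10

Derivation:
Op 1: note_on(86): voice 0 is free -> assigned | voices=[86 - - -]
Op 2: note_on(75): voice 1 is free -> assigned | voices=[86 75 - -]
Op 3: note_off(75): free voice 1 | voices=[86 - - -]
Op 4: note_off(86): free voice 0 | voices=[- - - -]
Op 5: note_on(61): voice 0 is free -> assigned | voices=[61 - - -]
Op 6: note_on(60): voice 1 is free -> assigned | voices=[61 60 - -]
Op 7: note_on(74): voice 2 is free -> assigned | voices=[61 60 74 -]
Op 8: note_off(61): free voice 0 | voices=[- 60 74 -]
Op 9: note_on(83): voice 0 is free -> assigned | voices=[83 60 74 -]
Op 10: note_on(79): voice 3 is free -> assigned | voices=[83 60 74 79]
Op 11: note_on(66): all voices busy, STEAL voice 1 (pitch 60, oldest) -> assign | voices=[83 66 74 79]
Op 12: note_off(74): free voice 2 | voices=[83 66 - 79]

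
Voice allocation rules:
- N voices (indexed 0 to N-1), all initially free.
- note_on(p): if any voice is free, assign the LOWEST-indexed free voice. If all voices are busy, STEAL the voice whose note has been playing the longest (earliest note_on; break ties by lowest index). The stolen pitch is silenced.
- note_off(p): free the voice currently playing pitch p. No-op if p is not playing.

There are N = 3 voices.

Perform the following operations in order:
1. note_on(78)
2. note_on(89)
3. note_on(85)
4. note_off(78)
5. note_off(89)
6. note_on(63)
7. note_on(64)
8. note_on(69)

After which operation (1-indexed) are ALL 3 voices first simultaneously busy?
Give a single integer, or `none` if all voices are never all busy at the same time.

Answer: 3

Derivation:
Op 1: note_on(78): voice 0 is free -> assigned | voices=[78 - -]
Op 2: note_on(89): voice 1 is free -> assigned | voices=[78 89 -]
Op 3: note_on(85): voice 2 is free -> assigned | voices=[78 89 85]
Op 4: note_off(78): free voice 0 | voices=[- 89 85]
Op 5: note_off(89): free voice 1 | voices=[- - 85]
Op 6: note_on(63): voice 0 is free -> assigned | voices=[63 - 85]
Op 7: note_on(64): voice 1 is free -> assigned | voices=[63 64 85]
Op 8: note_on(69): all voices busy, STEAL voice 2 (pitch 85, oldest) -> assign | voices=[63 64 69]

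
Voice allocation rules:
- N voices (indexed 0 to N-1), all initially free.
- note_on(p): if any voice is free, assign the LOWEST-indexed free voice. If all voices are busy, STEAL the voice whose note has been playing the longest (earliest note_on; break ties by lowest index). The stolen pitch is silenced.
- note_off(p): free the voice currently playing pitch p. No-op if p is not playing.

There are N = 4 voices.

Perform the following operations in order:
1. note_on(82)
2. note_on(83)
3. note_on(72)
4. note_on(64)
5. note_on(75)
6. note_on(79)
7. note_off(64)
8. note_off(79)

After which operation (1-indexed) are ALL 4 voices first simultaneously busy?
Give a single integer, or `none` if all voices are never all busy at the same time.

Answer: 4

Derivation:
Op 1: note_on(82): voice 0 is free -> assigned | voices=[82 - - -]
Op 2: note_on(83): voice 1 is free -> assigned | voices=[82 83 - -]
Op 3: note_on(72): voice 2 is free -> assigned | voices=[82 83 72 -]
Op 4: note_on(64): voice 3 is free -> assigned | voices=[82 83 72 64]
Op 5: note_on(75): all voices busy, STEAL voice 0 (pitch 82, oldest) -> assign | voices=[75 83 72 64]
Op 6: note_on(79): all voices busy, STEAL voice 1 (pitch 83, oldest) -> assign | voices=[75 79 72 64]
Op 7: note_off(64): free voice 3 | voices=[75 79 72 -]
Op 8: note_off(79): free voice 1 | voices=[75 - 72 -]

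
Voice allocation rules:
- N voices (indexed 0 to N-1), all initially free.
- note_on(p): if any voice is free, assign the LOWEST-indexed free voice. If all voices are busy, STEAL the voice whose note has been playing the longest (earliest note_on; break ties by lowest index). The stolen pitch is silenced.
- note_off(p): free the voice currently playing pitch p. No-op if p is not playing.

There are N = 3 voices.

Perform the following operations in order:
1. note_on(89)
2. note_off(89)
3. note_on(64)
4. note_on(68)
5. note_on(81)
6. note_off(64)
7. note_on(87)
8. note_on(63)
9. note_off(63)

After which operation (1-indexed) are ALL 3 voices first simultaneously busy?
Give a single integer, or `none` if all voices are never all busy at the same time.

Answer: 5

Derivation:
Op 1: note_on(89): voice 0 is free -> assigned | voices=[89 - -]
Op 2: note_off(89): free voice 0 | voices=[- - -]
Op 3: note_on(64): voice 0 is free -> assigned | voices=[64 - -]
Op 4: note_on(68): voice 1 is free -> assigned | voices=[64 68 -]
Op 5: note_on(81): voice 2 is free -> assigned | voices=[64 68 81]
Op 6: note_off(64): free voice 0 | voices=[- 68 81]
Op 7: note_on(87): voice 0 is free -> assigned | voices=[87 68 81]
Op 8: note_on(63): all voices busy, STEAL voice 1 (pitch 68, oldest) -> assign | voices=[87 63 81]
Op 9: note_off(63): free voice 1 | voices=[87 - 81]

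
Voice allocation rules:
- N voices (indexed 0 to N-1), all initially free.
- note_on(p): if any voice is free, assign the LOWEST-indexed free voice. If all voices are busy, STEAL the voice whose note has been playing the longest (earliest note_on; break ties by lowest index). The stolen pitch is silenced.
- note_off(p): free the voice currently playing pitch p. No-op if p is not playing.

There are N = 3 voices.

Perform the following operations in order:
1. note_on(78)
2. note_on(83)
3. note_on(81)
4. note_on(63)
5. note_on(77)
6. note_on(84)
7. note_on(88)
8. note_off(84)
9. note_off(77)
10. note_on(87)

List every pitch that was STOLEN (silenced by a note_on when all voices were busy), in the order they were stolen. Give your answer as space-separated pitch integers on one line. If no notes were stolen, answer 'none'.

Answer: 78 83 81 63

Derivation:
Op 1: note_on(78): voice 0 is free -> assigned | voices=[78 - -]
Op 2: note_on(83): voice 1 is free -> assigned | voices=[78 83 -]
Op 3: note_on(81): voice 2 is free -> assigned | voices=[78 83 81]
Op 4: note_on(63): all voices busy, STEAL voice 0 (pitch 78, oldest) -> assign | voices=[63 83 81]
Op 5: note_on(77): all voices busy, STEAL voice 1 (pitch 83, oldest) -> assign | voices=[63 77 81]
Op 6: note_on(84): all voices busy, STEAL voice 2 (pitch 81, oldest) -> assign | voices=[63 77 84]
Op 7: note_on(88): all voices busy, STEAL voice 0 (pitch 63, oldest) -> assign | voices=[88 77 84]
Op 8: note_off(84): free voice 2 | voices=[88 77 -]
Op 9: note_off(77): free voice 1 | voices=[88 - -]
Op 10: note_on(87): voice 1 is free -> assigned | voices=[88 87 -]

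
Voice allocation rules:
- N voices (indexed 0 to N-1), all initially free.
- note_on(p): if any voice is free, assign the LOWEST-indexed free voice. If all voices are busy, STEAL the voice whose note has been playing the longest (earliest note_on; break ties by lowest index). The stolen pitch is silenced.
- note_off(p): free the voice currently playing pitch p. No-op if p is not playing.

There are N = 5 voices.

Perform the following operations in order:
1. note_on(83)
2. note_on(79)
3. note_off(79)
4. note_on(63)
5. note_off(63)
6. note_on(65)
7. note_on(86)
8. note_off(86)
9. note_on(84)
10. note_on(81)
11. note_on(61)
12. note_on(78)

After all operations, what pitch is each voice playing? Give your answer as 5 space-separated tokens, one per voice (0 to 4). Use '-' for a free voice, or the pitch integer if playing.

Answer: 78 65 84 81 61

Derivation:
Op 1: note_on(83): voice 0 is free -> assigned | voices=[83 - - - -]
Op 2: note_on(79): voice 1 is free -> assigned | voices=[83 79 - - -]
Op 3: note_off(79): free voice 1 | voices=[83 - - - -]
Op 4: note_on(63): voice 1 is free -> assigned | voices=[83 63 - - -]
Op 5: note_off(63): free voice 1 | voices=[83 - - - -]
Op 6: note_on(65): voice 1 is free -> assigned | voices=[83 65 - - -]
Op 7: note_on(86): voice 2 is free -> assigned | voices=[83 65 86 - -]
Op 8: note_off(86): free voice 2 | voices=[83 65 - - -]
Op 9: note_on(84): voice 2 is free -> assigned | voices=[83 65 84 - -]
Op 10: note_on(81): voice 3 is free -> assigned | voices=[83 65 84 81 -]
Op 11: note_on(61): voice 4 is free -> assigned | voices=[83 65 84 81 61]
Op 12: note_on(78): all voices busy, STEAL voice 0 (pitch 83, oldest) -> assign | voices=[78 65 84 81 61]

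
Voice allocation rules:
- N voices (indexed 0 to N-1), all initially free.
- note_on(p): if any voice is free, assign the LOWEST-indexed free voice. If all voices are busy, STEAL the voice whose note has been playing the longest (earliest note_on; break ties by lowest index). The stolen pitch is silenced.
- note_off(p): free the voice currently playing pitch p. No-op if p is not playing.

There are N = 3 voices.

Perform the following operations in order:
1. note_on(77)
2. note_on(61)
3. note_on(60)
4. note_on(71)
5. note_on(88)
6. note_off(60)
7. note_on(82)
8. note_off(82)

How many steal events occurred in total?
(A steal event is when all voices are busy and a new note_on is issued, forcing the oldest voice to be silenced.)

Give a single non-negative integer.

Op 1: note_on(77): voice 0 is free -> assigned | voices=[77 - -]
Op 2: note_on(61): voice 1 is free -> assigned | voices=[77 61 -]
Op 3: note_on(60): voice 2 is free -> assigned | voices=[77 61 60]
Op 4: note_on(71): all voices busy, STEAL voice 0 (pitch 77, oldest) -> assign | voices=[71 61 60]
Op 5: note_on(88): all voices busy, STEAL voice 1 (pitch 61, oldest) -> assign | voices=[71 88 60]
Op 6: note_off(60): free voice 2 | voices=[71 88 -]
Op 7: note_on(82): voice 2 is free -> assigned | voices=[71 88 82]
Op 8: note_off(82): free voice 2 | voices=[71 88 -]

Answer: 2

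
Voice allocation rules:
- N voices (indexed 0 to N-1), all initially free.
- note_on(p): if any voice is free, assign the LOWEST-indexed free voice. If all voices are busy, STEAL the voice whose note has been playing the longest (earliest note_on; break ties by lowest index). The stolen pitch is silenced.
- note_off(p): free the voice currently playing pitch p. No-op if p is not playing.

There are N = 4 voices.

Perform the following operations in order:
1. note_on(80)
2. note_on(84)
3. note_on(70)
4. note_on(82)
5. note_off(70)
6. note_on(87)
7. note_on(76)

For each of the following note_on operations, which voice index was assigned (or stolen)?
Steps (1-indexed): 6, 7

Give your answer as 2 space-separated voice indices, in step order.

Op 1: note_on(80): voice 0 is free -> assigned | voices=[80 - - -]
Op 2: note_on(84): voice 1 is free -> assigned | voices=[80 84 - -]
Op 3: note_on(70): voice 2 is free -> assigned | voices=[80 84 70 -]
Op 4: note_on(82): voice 3 is free -> assigned | voices=[80 84 70 82]
Op 5: note_off(70): free voice 2 | voices=[80 84 - 82]
Op 6: note_on(87): voice 2 is free -> assigned | voices=[80 84 87 82]
Op 7: note_on(76): all voices busy, STEAL voice 0 (pitch 80, oldest) -> assign | voices=[76 84 87 82]

Answer: 2 0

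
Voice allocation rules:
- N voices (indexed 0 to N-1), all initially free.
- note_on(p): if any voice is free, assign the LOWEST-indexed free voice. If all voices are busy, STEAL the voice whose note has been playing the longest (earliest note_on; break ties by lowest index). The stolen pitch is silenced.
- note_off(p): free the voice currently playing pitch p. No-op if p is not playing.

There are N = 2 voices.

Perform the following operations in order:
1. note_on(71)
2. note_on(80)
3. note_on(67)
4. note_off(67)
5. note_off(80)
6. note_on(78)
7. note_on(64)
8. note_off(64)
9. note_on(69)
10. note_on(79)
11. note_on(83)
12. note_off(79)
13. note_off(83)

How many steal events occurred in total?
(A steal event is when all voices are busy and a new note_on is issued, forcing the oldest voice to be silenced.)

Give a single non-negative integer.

Answer: 3

Derivation:
Op 1: note_on(71): voice 0 is free -> assigned | voices=[71 -]
Op 2: note_on(80): voice 1 is free -> assigned | voices=[71 80]
Op 3: note_on(67): all voices busy, STEAL voice 0 (pitch 71, oldest) -> assign | voices=[67 80]
Op 4: note_off(67): free voice 0 | voices=[- 80]
Op 5: note_off(80): free voice 1 | voices=[- -]
Op 6: note_on(78): voice 0 is free -> assigned | voices=[78 -]
Op 7: note_on(64): voice 1 is free -> assigned | voices=[78 64]
Op 8: note_off(64): free voice 1 | voices=[78 -]
Op 9: note_on(69): voice 1 is free -> assigned | voices=[78 69]
Op 10: note_on(79): all voices busy, STEAL voice 0 (pitch 78, oldest) -> assign | voices=[79 69]
Op 11: note_on(83): all voices busy, STEAL voice 1 (pitch 69, oldest) -> assign | voices=[79 83]
Op 12: note_off(79): free voice 0 | voices=[- 83]
Op 13: note_off(83): free voice 1 | voices=[- -]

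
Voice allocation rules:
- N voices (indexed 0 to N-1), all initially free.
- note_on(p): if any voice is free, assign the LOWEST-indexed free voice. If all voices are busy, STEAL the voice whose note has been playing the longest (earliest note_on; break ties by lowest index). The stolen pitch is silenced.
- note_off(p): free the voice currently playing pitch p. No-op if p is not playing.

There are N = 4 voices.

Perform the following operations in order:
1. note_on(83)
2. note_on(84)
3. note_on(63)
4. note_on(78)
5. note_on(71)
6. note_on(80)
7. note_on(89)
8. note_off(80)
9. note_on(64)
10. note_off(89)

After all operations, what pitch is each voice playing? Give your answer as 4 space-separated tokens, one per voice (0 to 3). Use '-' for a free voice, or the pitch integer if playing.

Op 1: note_on(83): voice 0 is free -> assigned | voices=[83 - - -]
Op 2: note_on(84): voice 1 is free -> assigned | voices=[83 84 - -]
Op 3: note_on(63): voice 2 is free -> assigned | voices=[83 84 63 -]
Op 4: note_on(78): voice 3 is free -> assigned | voices=[83 84 63 78]
Op 5: note_on(71): all voices busy, STEAL voice 0 (pitch 83, oldest) -> assign | voices=[71 84 63 78]
Op 6: note_on(80): all voices busy, STEAL voice 1 (pitch 84, oldest) -> assign | voices=[71 80 63 78]
Op 7: note_on(89): all voices busy, STEAL voice 2 (pitch 63, oldest) -> assign | voices=[71 80 89 78]
Op 8: note_off(80): free voice 1 | voices=[71 - 89 78]
Op 9: note_on(64): voice 1 is free -> assigned | voices=[71 64 89 78]
Op 10: note_off(89): free voice 2 | voices=[71 64 - 78]

Answer: 71 64 - 78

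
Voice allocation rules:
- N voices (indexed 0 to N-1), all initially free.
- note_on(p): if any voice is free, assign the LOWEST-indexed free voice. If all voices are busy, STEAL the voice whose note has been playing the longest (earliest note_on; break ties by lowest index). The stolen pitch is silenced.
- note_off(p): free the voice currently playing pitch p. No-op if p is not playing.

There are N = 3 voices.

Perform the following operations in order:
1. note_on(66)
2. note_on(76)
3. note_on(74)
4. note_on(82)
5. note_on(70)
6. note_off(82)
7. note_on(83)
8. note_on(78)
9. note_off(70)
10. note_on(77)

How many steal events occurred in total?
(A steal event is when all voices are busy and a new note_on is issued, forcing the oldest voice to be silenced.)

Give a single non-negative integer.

Answer: 3

Derivation:
Op 1: note_on(66): voice 0 is free -> assigned | voices=[66 - -]
Op 2: note_on(76): voice 1 is free -> assigned | voices=[66 76 -]
Op 3: note_on(74): voice 2 is free -> assigned | voices=[66 76 74]
Op 4: note_on(82): all voices busy, STEAL voice 0 (pitch 66, oldest) -> assign | voices=[82 76 74]
Op 5: note_on(70): all voices busy, STEAL voice 1 (pitch 76, oldest) -> assign | voices=[82 70 74]
Op 6: note_off(82): free voice 0 | voices=[- 70 74]
Op 7: note_on(83): voice 0 is free -> assigned | voices=[83 70 74]
Op 8: note_on(78): all voices busy, STEAL voice 2 (pitch 74, oldest) -> assign | voices=[83 70 78]
Op 9: note_off(70): free voice 1 | voices=[83 - 78]
Op 10: note_on(77): voice 1 is free -> assigned | voices=[83 77 78]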